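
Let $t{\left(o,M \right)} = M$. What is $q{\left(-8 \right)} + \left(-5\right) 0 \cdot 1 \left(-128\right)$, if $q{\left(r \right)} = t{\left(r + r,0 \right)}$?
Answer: $0$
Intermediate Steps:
$q{\left(r \right)} = 0$
$q{\left(-8 \right)} + \left(-5\right) 0 \cdot 1 \left(-128\right) = 0 + \left(-5\right) 0 \cdot 1 \left(-128\right) = 0 + 0 \cdot 1 \left(-128\right) = 0 + 0 \left(-128\right) = 0 + 0 = 0$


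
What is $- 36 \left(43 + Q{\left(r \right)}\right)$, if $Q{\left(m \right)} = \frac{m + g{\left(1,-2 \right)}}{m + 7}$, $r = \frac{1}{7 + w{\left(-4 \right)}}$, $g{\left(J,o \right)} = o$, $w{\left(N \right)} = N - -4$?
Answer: $- \frac{38466}{25} \approx -1538.6$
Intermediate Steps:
$w{\left(N \right)} = 4 + N$ ($w{\left(N \right)} = N + 4 = 4 + N$)
$r = \frac{1}{7}$ ($r = \frac{1}{7 + \left(4 - 4\right)} = \frac{1}{7 + 0} = \frac{1}{7} \approx 0.14286$)
$Q{\left(m \right)} = \frac{-2 + m}{7 + m}$ ($Q{\left(m \right)} = \frac{m - 2}{m + 7} = \frac{-2 + m}{7 + m}$)
$- 36 \left(43 + Q{\left(r \right)}\right) = - 36 \left(43 + \frac{-2 + \frac{1}{7}}{7 + \frac{1}{7}}\right) = - 36 \left(43 + \frac{1}{\frac{50}{7}} \left(- \frac{13}{7}\right)\right) = - 36 \left(43 + \frac{7}{50} \left(- \frac{13}{7}\right)\right) = - 36 \left(43 - \frac{13}{50}\right) = \left(-36\right) \frac{2137}{50} = - \frac{38466}{25}$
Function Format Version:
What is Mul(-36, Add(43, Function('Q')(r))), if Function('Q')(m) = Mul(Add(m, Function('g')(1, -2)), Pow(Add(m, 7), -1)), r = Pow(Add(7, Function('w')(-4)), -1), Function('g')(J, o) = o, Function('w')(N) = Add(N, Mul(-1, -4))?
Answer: Rational(-38466, 25) ≈ -1538.6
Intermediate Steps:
Function('w')(N) = Add(4, N) (Function('w')(N) = Add(N, 4) = Add(4, N))
r = Rational(1, 7) (r = Pow(Add(7, Add(4, -4)), -1) = Pow(Add(7, 0), -1) = Pow(7, -1) = Rational(1, 7) ≈ 0.14286)
Function('Q')(m) = Mul(Pow(Add(7, m), -1), Add(-2, m)) (Function('Q')(m) = Mul(Add(m, -2), Pow(Add(m, 7), -1)) = Mul(Add(-2, m), Pow(Add(7, m), -1)) = Mul(Pow(Add(7, m), -1), Add(-2, m)))
Mul(-36, Add(43, Function('Q')(r))) = Mul(-36, Add(43, Mul(Pow(Add(7, Rational(1, 7)), -1), Add(-2, Rational(1, 7))))) = Mul(-36, Add(43, Mul(Pow(Rational(50, 7), -1), Rational(-13, 7)))) = Mul(-36, Add(43, Mul(Rational(7, 50), Rational(-13, 7)))) = Mul(-36, Add(43, Rational(-13, 50))) = Mul(-36, Rational(2137, 50)) = Rational(-38466, 25)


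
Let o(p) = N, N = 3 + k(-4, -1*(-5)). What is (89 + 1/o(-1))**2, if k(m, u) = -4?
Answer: 7744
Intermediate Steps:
N = -1 (N = 3 - 4 = -1)
o(p) = -1
(89 + 1/o(-1))**2 = (89 + 1/(-1))**2 = (89 - 1)**2 = 88**2 = 7744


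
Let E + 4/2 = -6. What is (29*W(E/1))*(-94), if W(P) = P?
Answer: 21808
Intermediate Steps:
E = -8 (E = -2 - 6 = -8)
(29*W(E/1))*(-94) = (29*(-8/1))*(-94) = (29*(-8*1))*(-94) = (29*(-8))*(-94) = -232*(-94) = 21808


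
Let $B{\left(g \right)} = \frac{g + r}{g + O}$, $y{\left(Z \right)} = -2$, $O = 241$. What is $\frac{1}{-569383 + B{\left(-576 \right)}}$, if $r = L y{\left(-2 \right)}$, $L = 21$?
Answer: $- \frac{335}{190742687} \approx -1.7563 \cdot 10^{-6}$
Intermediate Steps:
$r = -42$ ($r = 21 \left(-2\right) = -42$)
$B{\left(g \right)} = \frac{-42 + g}{241 + g}$ ($B{\left(g \right)} = \frac{g - 42}{g + 241} = \frac{-42 + g}{241 + g}$)
$\frac{1}{-569383 + B{\left(-576 \right)}} = \frac{1}{-569383 + \frac{-42 - 576}{241 - 576}} = \frac{1}{-569383 + \frac{1}{-335} \left(-618\right)} = \frac{1}{-569383 - - \frac{618}{335}} = \frac{1}{-569383 + \frac{618}{335}} = \frac{1}{- \frac{190742687}{335}} = - \frac{335}{190742687}$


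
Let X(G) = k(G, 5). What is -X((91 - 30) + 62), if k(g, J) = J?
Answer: -5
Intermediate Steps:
X(G) = 5
-X((91 - 30) + 62) = -1*5 = -5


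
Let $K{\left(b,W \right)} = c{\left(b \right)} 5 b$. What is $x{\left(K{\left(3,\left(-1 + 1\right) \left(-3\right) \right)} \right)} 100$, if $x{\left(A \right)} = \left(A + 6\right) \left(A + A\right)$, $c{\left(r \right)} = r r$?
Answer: $3807000$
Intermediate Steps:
$c{\left(r \right)} = r^{2}$
$K{\left(b,W \right)} = 5 b^{3}$ ($K{\left(b,W \right)} = b^{2} \cdot 5 b = 5 b^{2} b = 5 b^{3}$)
$x{\left(A \right)} = 2 A \left(6 + A\right)$ ($x{\left(A \right)} = \left(6 + A\right) 2 A = 2 A \left(6 + A\right)$)
$x{\left(K{\left(3,\left(-1 + 1\right) \left(-3\right) \right)} \right)} 100 = 2 \cdot 5 \cdot 3^{3} \left(6 + 5 \cdot 3^{3}\right) 100 = 2 \cdot 5 \cdot 27 \left(6 + 5 \cdot 27\right) 100 = 2 \cdot 135 \left(6 + 135\right) 100 = 2 \cdot 135 \cdot 141 \cdot 100 = 38070 \cdot 100 = 3807000$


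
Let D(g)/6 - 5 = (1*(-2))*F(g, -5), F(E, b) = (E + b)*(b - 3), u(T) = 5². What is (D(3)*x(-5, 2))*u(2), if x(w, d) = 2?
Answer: -8100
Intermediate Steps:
u(T) = 25
F(E, b) = (-3 + b)*(E + b) (F(E, b) = (E + b)*(-3 + b) = (-3 + b)*(E + b))
D(g) = -450 + 96*g (D(g) = 30 + 6*((1*(-2))*((-5)² - 3*g - 3*(-5) + g*(-5))) = 30 + 6*(-2*(25 - 3*g + 15 - 5*g)) = 30 + 6*(-2*(40 - 8*g)) = 30 + 6*(-80 + 16*g) = 30 + (-480 + 96*g) = -450 + 96*g)
(D(3)*x(-5, 2))*u(2) = ((-450 + 96*3)*2)*25 = ((-450 + 288)*2)*25 = -162*2*25 = -324*25 = -8100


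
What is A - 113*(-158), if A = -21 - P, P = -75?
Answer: 17908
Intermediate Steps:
A = 54 (A = -21 - 1*(-75) = -21 + 75 = 54)
A - 113*(-158) = 54 - 113*(-158) = 54 + 17854 = 17908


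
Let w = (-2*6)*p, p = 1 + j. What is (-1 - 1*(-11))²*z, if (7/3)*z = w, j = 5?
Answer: -21600/7 ≈ -3085.7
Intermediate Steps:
p = 6 (p = 1 + 5 = 6)
w = -72 (w = -2*6*6 = -12*6 = -72)
z = -216/7 (z = (3/7)*(-72) = -216/7 ≈ -30.857)
(-1 - 1*(-11))²*z = (-1 - 1*(-11))²*(-216/7) = (-1 + 11)²*(-216/7) = 10²*(-216/7) = 100*(-216/7) = -21600/7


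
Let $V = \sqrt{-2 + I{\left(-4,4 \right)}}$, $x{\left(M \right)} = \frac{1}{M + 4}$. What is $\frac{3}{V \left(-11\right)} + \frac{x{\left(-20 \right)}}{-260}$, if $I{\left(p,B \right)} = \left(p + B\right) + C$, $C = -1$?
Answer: $\frac{1}{4160} + \frac{i \sqrt{3}}{11} \approx 0.00024038 + 0.15746 i$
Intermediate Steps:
$I{\left(p,B \right)} = -1 + B + p$ ($I{\left(p,B \right)} = \left(p + B\right) - 1 = \left(B + p\right) - 1 = -1 + B + p$)
$x{\left(M \right)} = \frac{1}{4 + M}$
$V = i \sqrt{3}$ ($V = \sqrt{-2 - 1} = \sqrt{-3} = i \sqrt{3} \approx 1.732 i$)
$\frac{3}{V \left(-11\right)} + \frac{x{\left(-20 \right)}}{-260} = \frac{3}{i \sqrt{3} \left(-11\right)} + \frac{1}{\left(4 - 20\right) \left(-260\right)} = \frac{3}{\left(-11\right) i \sqrt{3}} + \frac{1}{-16} \left(- \frac{1}{260}\right) = 3 \frac{i \sqrt{3}}{33} - - \frac{1}{4160} = \frac{i \sqrt{3}}{11} + \frac{1}{4160} = \frac{1}{4160} + \frac{i \sqrt{3}}{11}$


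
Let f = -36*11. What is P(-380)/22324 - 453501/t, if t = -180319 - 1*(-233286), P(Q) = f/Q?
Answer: -961770607047/112331354260 ≈ -8.5619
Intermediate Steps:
f = -396
P(Q) = -396/Q
t = 52967 (t = -180319 + 233286 = 52967)
P(-380)/22324 - 453501/t = -396/(-380)/22324 - 453501/52967 = -396*(-1/380)*(1/22324) - 453501*1/52967 = (99/95)*(1/22324) - 453501/52967 = 99/2120780 - 453501/52967 = -961770607047/112331354260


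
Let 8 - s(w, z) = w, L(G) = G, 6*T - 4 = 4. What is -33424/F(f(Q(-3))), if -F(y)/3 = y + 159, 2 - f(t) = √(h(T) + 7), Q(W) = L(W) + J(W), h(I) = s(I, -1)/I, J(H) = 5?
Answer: 5381264/77727 + 66848*√3/77727 ≈ 70.723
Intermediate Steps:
T = 4/3 (T = ⅔ + (⅙)*4 = ⅔ + ⅔ = 4/3 ≈ 1.3333)
s(w, z) = 8 - w
h(I) = (8 - I)/I
Q(W) = 5 + W (Q(W) = W + 5 = 5 + W)
f(t) = 2 - 2*√3 (f(t) = 2 - √((8 - 1*4/3)/(4/3) + 7) = 2 - √(3*(8 - 4/3)/4 + 7) = 2 - √((¾)*(20/3) + 7) = 2 - √(5 + 7) = 2 - √12 = 2 - 2*√3)
F(y) = -477 - 3*y (F(y) = -3*(y + 159) = -3*(159 + y) = -477 - 3*y)
-33424/F(f(Q(-3))) = -33424/(-477 - 3*(2 - 2*√3)) = -33424/(-477 + (-6 + 6*√3)) = -33424/(-483 + 6*√3)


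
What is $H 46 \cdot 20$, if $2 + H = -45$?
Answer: $-43240$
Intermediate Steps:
$H = -47$ ($H = -2 - 45 = -47$)
$H 46 \cdot 20 = \left(-47\right) 46 \cdot 20 = \left(-2162\right) 20 = -43240$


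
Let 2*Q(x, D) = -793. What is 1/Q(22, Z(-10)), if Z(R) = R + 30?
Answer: -2/793 ≈ -0.0025221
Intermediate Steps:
Z(R) = 30 + R
Q(x, D) = -793/2 (Q(x, D) = (1/2)*(-793) = -793/2)
1/Q(22, Z(-10)) = 1/(-793/2) = -2/793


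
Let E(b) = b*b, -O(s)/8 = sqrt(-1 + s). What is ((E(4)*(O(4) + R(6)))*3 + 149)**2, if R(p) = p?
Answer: 633337 - 335616*sqrt(3) ≈ 52033.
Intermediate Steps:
O(s) = -8*sqrt(-1 + s)
E(b) = b**2
((E(4)*(O(4) + R(6)))*3 + 149)**2 = ((4**2*(-8*sqrt(-1 + 4) + 6))*3 + 149)**2 = ((16*(-8*sqrt(3) + 6))*3 + 149)**2 = ((16*(6 - 8*sqrt(3)))*3 + 149)**2 = ((96 - 128*sqrt(3))*3 + 149)**2 = ((288 - 384*sqrt(3)) + 149)**2 = (437 - 384*sqrt(3))**2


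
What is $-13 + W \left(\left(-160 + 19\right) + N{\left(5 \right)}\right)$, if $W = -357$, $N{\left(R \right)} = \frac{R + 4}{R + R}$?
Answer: $\frac{500027}{10} \approx 50003.0$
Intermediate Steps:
$N{\left(R \right)} = \frac{4 + R}{2 R}$
$-13 + W \left(\left(-160 + 19\right) + N{\left(5 \right)}\right) = -13 - 357 \left(\left(-160 + 19\right) + \frac{4 + 5}{2 \cdot 5}\right) = -13 - 357 \left(-141 + \frac{1}{2} \cdot \frac{1}{5} \cdot 9\right) = -13 - 357 \left(-141 + \frac{9}{10}\right) = -13 - - \frac{500157}{10} = -13 + \frac{500157}{10} = \frac{500027}{10}$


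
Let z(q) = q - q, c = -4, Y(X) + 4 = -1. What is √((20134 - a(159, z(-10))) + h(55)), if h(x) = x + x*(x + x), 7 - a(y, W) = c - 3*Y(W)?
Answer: √26243 ≈ 162.00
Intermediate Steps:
Y(X) = -5 (Y(X) = -4 - 1 = -5)
z(q) = 0
a(y, W) = -4 (a(y, W) = 7 - (-4 - 3*(-5)) = 7 - (-4 + 15) = 7 - 1*11 = 7 - 11 = -4)
h(x) = x + 2*x² (h(x) = x + x*(2*x) = x + 2*x²)
√((20134 - a(159, z(-10))) + h(55)) = √((20134 - 1*(-4)) + 55*(1 + 2*55)) = √((20134 + 4) + 55*(1 + 110)) = √(20138 + 55*111) = √(20138 + 6105) = √26243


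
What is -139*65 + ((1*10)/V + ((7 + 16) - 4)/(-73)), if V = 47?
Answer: -30999248/3431 ≈ -9035.0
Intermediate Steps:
-139*65 + ((1*10)/V + ((7 + 16) - 4)/(-73)) = -139*65 + ((1*10)/47 + ((7 + 16) - 4)/(-73)) = -9035 + (10*(1/47) + (23 - 4)*(-1/73)) = -9035 + (10/47 + 19*(-1/73)) = -9035 + (10/47 - 19/73) = -9035 - 163/3431 = -30999248/3431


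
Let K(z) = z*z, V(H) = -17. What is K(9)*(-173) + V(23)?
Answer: -14030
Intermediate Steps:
K(z) = z**2
K(9)*(-173) + V(23) = 9**2*(-173) - 17 = 81*(-173) - 17 = -14013 - 17 = -14030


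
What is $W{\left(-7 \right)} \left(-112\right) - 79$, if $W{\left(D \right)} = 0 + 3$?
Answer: $-415$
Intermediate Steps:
$W{\left(D \right)} = 3$
$W{\left(-7 \right)} \left(-112\right) - 79 = 3 \left(-112\right) - 79 = -336 - 79 = -415$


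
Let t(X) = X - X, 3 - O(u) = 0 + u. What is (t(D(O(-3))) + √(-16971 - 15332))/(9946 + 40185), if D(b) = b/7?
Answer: I*√32303/50131 ≈ 0.0035852*I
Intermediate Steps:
O(u) = 3 - u (O(u) = 3 - (0 + u) = 3 - u)
D(b) = b/7 (D(b) = b*(⅐) = b/7)
t(X) = 0
(t(D(O(-3))) + √(-16971 - 15332))/(9946 + 40185) = (0 + √(-16971 - 15332))/(9946 + 40185) = (0 + √(-32303))/50131 = (0 + I*√32303)*(1/50131) = (I*√32303)*(1/50131) = I*√32303/50131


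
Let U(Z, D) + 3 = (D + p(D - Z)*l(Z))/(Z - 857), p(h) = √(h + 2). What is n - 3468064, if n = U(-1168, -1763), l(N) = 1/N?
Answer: -7022833912/2025 + I*√593/2365200 ≈ -3.4681e+6 + 1.0296e-5*I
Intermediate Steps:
p(h) = √(2 + h)
U(Z, D) = -3 + (D + √(2 + D - Z)/Z)/(-857 + Z) (U(Z, D) = -3 + (D + √(2 + (D - Z))/Z)/(Z - 857) = -3 + (D + √(2 + D - Z)/Z)/(-857 + Z))
n = -4312/2025 + I*√593/2365200 (n = (√(2 - 1763 - 1*(-1168)) - 1168*(2571 - 1763 - 3*(-1168)))/((-1168)*(-857 - 1168)) = -1/1168*(√(2 - 1763 + 1168) - 1168*(2571 - 1763 + 3504))/(-2025) = -1/1168*(-1/2025)*(√(-593) - 1168*4312) = -1/1168*(-1/2025)*(I*√593 - 5036416) = -1/1168*(-1/2025)*(-5036416 + I*√593) = -4312/2025 + I*√593/2365200 ≈ -2.1294 + 1.0296e-5*I)
n - 3468064 = (-4312/2025 + I*√593/2365200) - 3468064 = -7022833912/2025 + I*√593/2365200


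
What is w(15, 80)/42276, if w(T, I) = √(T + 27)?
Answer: √42/42276 ≈ 0.00015330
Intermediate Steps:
w(T, I) = √(27 + T)
w(15, 80)/42276 = √(27 + 15)/42276 = √42*(1/42276) = √42/42276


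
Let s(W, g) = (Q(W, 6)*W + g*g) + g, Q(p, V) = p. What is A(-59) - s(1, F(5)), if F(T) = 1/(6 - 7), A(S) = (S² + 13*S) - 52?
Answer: 2661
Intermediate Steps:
A(S) = -52 + S² + 13*S
F(T) = -1 (F(T) = 1/(-1) = -1)
s(W, g) = g + W² + g² (s(W, g) = (W*W + g*g) + g = (W² + g²) + g = g + W² + g²)
A(-59) - s(1, F(5)) = (-52 + (-59)² + 13*(-59)) - (-1 + 1² + (-1)²) = (-52 + 3481 - 767) - (-1 + 1 + 1) = 2662 - 1*1 = 2662 - 1 = 2661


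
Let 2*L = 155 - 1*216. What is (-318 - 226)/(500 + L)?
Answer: -1088/939 ≈ -1.1587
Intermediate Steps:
L = -61/2 (L = (155 - 1*216)/2 = (155 - 216)/2 = (1/2)*(-61) = -61/2 ≈ -30.500)
(-318 - 226)/(500 + L) = (-318 - 226)/(500 - 61/2) = -544/939/2 = -544*2/939 = -1088/939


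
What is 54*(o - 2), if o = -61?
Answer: -3402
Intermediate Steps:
54*(o - 2) = 54*(-61 - 2) = 54*(-63) = -3402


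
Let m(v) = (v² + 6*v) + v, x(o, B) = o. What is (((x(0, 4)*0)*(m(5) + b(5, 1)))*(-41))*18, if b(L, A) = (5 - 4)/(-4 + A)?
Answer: 0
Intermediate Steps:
b(L, A) = 1/(-4 + A)
m(v) = v² + 7*v
(((x(0, 4)*0)*(m(5) + b(5, 1)))*(-41))*18 = (((0*0)*(5*(7 + 5) + 1/(-4 + 1)))*(-41))*18 = ((0*(5*12 + 1/(-3)))*(-41))*18 = ((0*(60 - ⅓))*(-41))*18 = ((0*(179/3))*(-41))*18 = (0*(-41))*18 = 0*18 = 0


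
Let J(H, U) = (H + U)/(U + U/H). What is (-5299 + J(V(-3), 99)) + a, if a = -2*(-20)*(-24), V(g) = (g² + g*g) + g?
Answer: -550697/88 ≈ -6257.9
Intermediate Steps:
V(g) = g + 2*g² (V(g) = (g² + g²) + g = 2*g² + g = g + 2*g²)
J(H, U) = (H + U)/(U + U/H)
a = -960 (a = 40*(-24) = -960)
(-5299 + J(V(-3), 99)) + a = (-5299 - 3*(1 + 2*(-3))*(-3*(1 + 2*(-3)) + 99)/(99*(1 - 3*(1 + 2*(-3))))) - 960 = (-5299 - 3*(1 - 6)*(1/99)*(-3*(1 - 6) + 99)/(1 - 3*(1 - 6))) - 960 = (-5299 - 3*(-5)*(1/99)*(-3*(-5) + 99)/(1 - 3*(-5))) - 960 = (-5299 + 15*(1/99)*(15 + 99)/(1 + 15)) - 960 = (-5299 + 15*(1/99)*114/16) - 960 = (-5299 + 15*(1/99)*(1/16)*114) - 960 = (-5299 + 95/88) - 960 = -466217/88 - 960 = -550697/88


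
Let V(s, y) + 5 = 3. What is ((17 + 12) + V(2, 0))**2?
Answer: 729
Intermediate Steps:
V(s, y) = -2 (V(s, y) = -5 + 3 = -2)
((17 + 12) + V(2, 0))**2 = ((17 + 12) - 2)**2 = (29 - 2)**2 = 27**2 = 729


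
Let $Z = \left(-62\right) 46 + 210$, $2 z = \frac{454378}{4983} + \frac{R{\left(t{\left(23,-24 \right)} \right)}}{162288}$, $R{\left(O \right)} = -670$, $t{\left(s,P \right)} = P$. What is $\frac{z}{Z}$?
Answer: $- \frac{12289459709}{712178492256} \approx -0.017256$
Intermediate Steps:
$z = \frac{12289459709}{269560368}$ ($z = \frac{\frac{454378}{4983} - \frac{670}{162288}}{2} = \frac{454378 \cdot \frac{1}{4983} - \frac{335}{81144}}{2} = \frac{\frac{454378}{4983} - \frac{335}{81144}}{2} = \frac{1}{2} \cdot \frac{12289459709}{134780184} = \frac{12289459709}{269560368} \approx 45.591$)
$Z = -2642$ ($Z = -2852 + 210 = -2642$)
$\frac{z}{Z} = \frac{12289459709}{269560368 \left(-2642\right)} = \frac{12289459709}{269560368} \left(- \frac{1}{2642}\right) = - \frac{12289459709}{712178492256}$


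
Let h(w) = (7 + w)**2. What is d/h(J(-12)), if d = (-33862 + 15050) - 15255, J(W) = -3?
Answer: -34067/16 ≈ -2129.2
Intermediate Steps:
d = -34067 (d = -18812 - 15255 = -34067)
d/h(J(-12)) = -34067/(7 - 3)**2 = -34067/(4**2) = -34067/16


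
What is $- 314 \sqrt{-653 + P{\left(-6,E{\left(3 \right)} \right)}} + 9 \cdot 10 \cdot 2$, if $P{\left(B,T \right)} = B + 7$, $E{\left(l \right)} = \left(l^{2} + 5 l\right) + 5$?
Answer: $180 - 628 i \sqrt{163} \approx 180.0 - 8017.8 i$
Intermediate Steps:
$E{\left(l \right)} = 5 + l^{2} + 5 l$
$P{\left(B,T \right)} = 7 + B$
$- 314 \sqrt{-653 + P{\left(-6,E{\left(3 \right)} \right)}} + 9 \cdot 10 \cdot 2 = - 314 \sqrt{-653 + \left(7 - 6\right)} + 9 \cdot 10 \cdot 2 = - 314 \sqrt{-653 + 1} + 90 \cdot 2 = - 314 \sqrt{-652} + 180 = - 314 \cdot 2 i \sqrt{163} + 180 = - 628 i \sqrt{163} + 180 = 180 - 628 i \sqrt{163}$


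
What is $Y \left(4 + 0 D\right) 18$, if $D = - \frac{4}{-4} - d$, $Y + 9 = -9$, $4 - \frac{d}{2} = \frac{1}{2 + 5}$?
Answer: $-1296$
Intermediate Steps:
$d = \frac{54}{7}$ ($d = 8 - \frac{2}{2 + 5} = 8 - \frac{2}{7} = \frac{54}{7} \approx 7.7143$)
$Y = -18$ ($Y = -9 - 9 = -18$)
$D = - \frac{47}{7}$ ($D = - \frac{4}{-4} - \frac{54}{7} = \left(-4\right) \left(- \frac{1}{4}\right) - \frac{54}{7} = 1 - \frac{54}{7} = - \frac{47}{7} \approx -6.7143$)
$Y \left(4 + 0 D\right) 18 = - 18 \left(4 + 0 \left(- \frac{47}{7}\right)\right) 18 = - 18 \left(4 + 0\right) 18 = \left(-18\right) 4 \cdot 18 = \left(-72\right) 18 = -1296$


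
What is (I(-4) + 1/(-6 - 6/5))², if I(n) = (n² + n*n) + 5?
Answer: 1760929/1296 ≈ 1358.7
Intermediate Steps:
I(n) = 5 + 2*n² (I(n) = (n² + n²) + 5 = 2*n² + 5 = 5 + 2*n²)
(I(-4) + 1/(-6 - 6/5))² = ((5 + 2*(-4)²) + 1/(-6 - 6/5))² = ((5 + 2*16) + 1/(-6 - 6*⅕))² = ((5 + 32) + 1/(-6 - 6/5))² = (37 + 1/(-36/5))² = (37 - 5/36)² = (1327/36)² = 1760929/1296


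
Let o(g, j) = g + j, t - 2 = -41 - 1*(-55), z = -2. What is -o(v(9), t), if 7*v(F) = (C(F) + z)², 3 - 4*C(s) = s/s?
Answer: -457/28 ≈ -16.321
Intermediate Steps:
C(s) = ½ (C(s) = ¾ - s/(4*s) = ¾ - ¼*1 = ¾ - ¼ = ½)
v(F) = 9/28 (v(F) = (½ - 2)²/7 = (-3/2)²/7 = (⅐)*(9/4) = 9/28)
t = 16 (t = 2 + (-41 - 1*(-55)) = 2 + (-41 + 55) = 2 + 14 = 16)
-o(v(9), t) = -(9/28 + 16) = -1*457/28 = -457/28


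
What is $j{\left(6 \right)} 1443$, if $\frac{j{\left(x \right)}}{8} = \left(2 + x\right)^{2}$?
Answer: $738816$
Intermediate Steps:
$j{\left(x \right)} = 8 \left(2 + x\right)^{2}$
$j{\left(6 \right)} 1443 = 8 \left(2 + 6\right)^{2} \cdot 1443 = 8 \cdot 8^{2} \cdot 1443 = 8 \cdot 64 \cdot 1443 = 512 \cdot 1443 = 738816$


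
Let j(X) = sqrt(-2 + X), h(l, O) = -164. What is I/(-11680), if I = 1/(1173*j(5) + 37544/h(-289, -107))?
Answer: -192413/40008163633840 - 1971813*sqrt(3)/80016327267680 ≈ -4.7492e-8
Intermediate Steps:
I = 1/(-9386/41 + 1173*sqrt(3)) (I = 1/(1173*sqrt(-2 + 5) + 37544/(-164)) = 1/(1173*sqrt(3) + 37544*(-1/164)) = 1/(1173*sqrt(3) - 9386/41) = 1/(-9386/41 + 1173*sqrt(3)) ≈ 0.00055470)
I/(-11680) = (384826/6850712951 + 1971813*sqrt(3)/6850712951)/(-11680) = (384826/6850712951 + 1971813*sqrt(3)/6850712951)*(-1/11680) = -192413/40008163633840 - 1971813*sqrt(3)/80016327267680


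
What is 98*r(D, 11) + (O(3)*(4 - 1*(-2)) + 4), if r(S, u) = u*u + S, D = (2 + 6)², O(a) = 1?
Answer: 18140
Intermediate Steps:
D = 64 (D = 8² = 64)
r(S, u) = S + u² (r(S, u) = u² + S = S + u²)
98*r(D, 11) + (O(3)*(4 - 1*(-2)) + 4) = 98*(64 + 11²) + (1*(4 - 1*(-2)) + 4) = 98*(64 + 121) + (1*(4 + 2) + 4) = 98*185 + (1*6 + 4) = 18130 + (6 + 4) = 18130 + 10 = 18140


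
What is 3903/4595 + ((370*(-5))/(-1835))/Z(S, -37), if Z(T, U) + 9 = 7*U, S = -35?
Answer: 191091659/225972910 ≈ 0.84564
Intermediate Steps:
Z(T, U) = -9 + 7*U
3903/4595 + ((370*(-5))/(-1835))/Z(S, -37) = 3903/4595 + ((370*(-5))/(-1835))/(-9 + 7*(-37)) = 3903*(1/4595) + (-1850*(-1/1835))/(-9 - 259) = 3903/4595 + (370/367)/(-268) = 3903/4595 + (370/367)*(-1/268) = 3903/4595 - 185/49178 = 191091659/225972910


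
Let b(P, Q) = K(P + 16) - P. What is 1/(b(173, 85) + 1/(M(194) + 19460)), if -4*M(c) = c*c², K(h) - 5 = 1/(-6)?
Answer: -902943/151844915 ≈ -0.0059465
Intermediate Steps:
K(h) = 29/6 (K(h) = 5 + 1/(-6) = 5 - ⅙ = 29/6)
b(P, Q) = 29/6 - P
M(c) = -c³/4 (M(c) = -c*c²/4 = -c³/4)
1/(b(173, 85) + 1/(M(194) + 19460)) = 1/((29/6 - 1*173) + 1/(-¼*194³ + 19460)) = 1/((29/6 - 173) + 1/(-¼*7301384 + 19460)) = 1/(-1009/6 + 1/(-1825346 + 19460)) = 1/(-1009/6 + 1/(-1805886)) = 1/(-1009/6 - 1/1805886) = 1/(-151844915/902943) = -902943/151844915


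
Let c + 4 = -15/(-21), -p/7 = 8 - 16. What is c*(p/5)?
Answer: -184/5 ≈ -36.800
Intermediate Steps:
p = 56 (p = -7*(8 - 16) = -7*(-8) = 56)
c = -23/7 (c = -4 - 15/(-21) = -4 - 15*(-1/21) = -4 + 5/7 = -23/7 ≈ -3.2857)
c*(p/5) = -184/5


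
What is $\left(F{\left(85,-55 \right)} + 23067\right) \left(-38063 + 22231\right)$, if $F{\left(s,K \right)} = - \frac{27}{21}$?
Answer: $- \frac{2556234720}{7} \approx -3.6518 \cdot 10^{8}$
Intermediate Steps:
$F{\left(s,K \right)} = - \frac{9}{7}$ ($F{\left(s,K \right)} = \left(-27\right) \frac{1}{21} = - \frac{9}{7}$)
$\left(F{\left(85,-55 \right)} + 23067\right) \left(-38063 + 22231\right) = \left(- \frac{9}{7} + 23067\right) \left(-38063 + 22231\right) = \frac{161460}{7} \left(-15832\right) = - \frac{2556234720}{7}$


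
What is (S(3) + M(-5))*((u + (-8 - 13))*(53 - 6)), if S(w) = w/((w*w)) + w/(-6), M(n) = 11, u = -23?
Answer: -67210/3 ≈ -22403.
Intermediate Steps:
S(w) = 1/w - w/6 (S(w) = w/(w²) + w*(-⅙) = w/w² - w/6 = 1/w - w/6)
(S(3) + M(-5))*((u + (-8 - 13))*(53 - 6)) = ((1/3 - ⅙*3) + 11)*((-23 + (-8 - 13))*(53 - 6)) = ((⅓ - ½) + 11)*((-23 - 21)*47) = (-⅙ + 11)*(-44*47) = (65/6)*(-2068) = -67210/3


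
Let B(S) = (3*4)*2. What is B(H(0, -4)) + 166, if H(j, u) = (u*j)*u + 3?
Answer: 190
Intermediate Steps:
H(j, u) = 3 + j*u**2 (H(j, u) = (j*u)*u + 3 = j*u**2 + 3 = 3 + j*u**2)
B(S) = 24 (B(S) = 12*2 = 24)
B(H(0, -4)) + 166 = 24 + 166 = 190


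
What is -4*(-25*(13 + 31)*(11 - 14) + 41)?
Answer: -13364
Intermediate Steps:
-4*(-25*(13 + 31)*(11 - 14) + 41) = -4*(-1100*(-3) + 41) = -4*(-25*(-132) + 41) = -4*(3300 + 41) = -4*3341 = -13364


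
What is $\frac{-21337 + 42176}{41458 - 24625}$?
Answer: $\frac{20839}{16833} \approx 1.238$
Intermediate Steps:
$\frac{-21337 + 42176}{41458 - 24625} = \frac{20839}{16833}$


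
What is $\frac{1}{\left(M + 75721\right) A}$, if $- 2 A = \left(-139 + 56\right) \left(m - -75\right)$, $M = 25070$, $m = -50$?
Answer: $\frac{2}{209141325} \approx 9.5629 \cdot 10^{-9}$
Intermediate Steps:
$A = \frac{2075}{2}$ ($A = - \frac{\left(-139 + 56\right) \left(-50 - -75\right)}{2} = - \frac{\left(-83\right) \left(-50 + 75\right)}{2} = - \frac{\left(-83\right) 25}{2} = \left(- \frac{1}{2}\right) \left(-2075\right) = \frac{2075}{2} \approx 1037.5$)
$\frac{1}{\left(M + 75721\right) A} = \frac{1}{\left(25070 + 75721\right) \frac{2075}{2}} = \frac{1}{100791} \cdot \frac{2}{2075} = \frac{2}{209141325}$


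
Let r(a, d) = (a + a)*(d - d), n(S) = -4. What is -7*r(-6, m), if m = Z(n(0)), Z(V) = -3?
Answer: 0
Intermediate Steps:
m = -3
r(a, d) = 0 (r(a, d) = (2*a)*0 = 0)
-7*r(-6, m) = -7*0 = 0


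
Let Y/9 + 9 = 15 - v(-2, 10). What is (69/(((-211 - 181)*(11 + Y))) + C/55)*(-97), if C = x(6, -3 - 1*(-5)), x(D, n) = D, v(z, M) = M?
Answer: -1214343/107800 ≈ -11.265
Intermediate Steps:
Y = -36 (Y = -81 + 9*(15 - 1*10) = -81 + 9*(15 - 10) = -81 + 9*5 = -81 + 45 = -36)
C = 6
(69/(((-211 - 181)*(11 + Y))) + C/55)*(-97) = (69/(((-211 - 181)*(11 - 36))) + 6/55)*(-97) = (69/((-392*(-25))) + 6*(1/55))*(-97) = (69/9800 + 6/55)*(-97) = (12519/107800)*(-97) = -1214343/107800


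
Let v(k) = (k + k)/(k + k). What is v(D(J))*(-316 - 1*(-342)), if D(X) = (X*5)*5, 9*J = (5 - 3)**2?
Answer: 26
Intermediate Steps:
J = 4/9 (J = (5 - 3)**2/9 = (1/9)*2**2 = (1/9)*4 = 4/9 ≈ 0.44444)
D(X) = 25*X (D(X) = (5*X)*5 = 25*X)
v(k) = 1 (v(k) = (2*k)/((2*k)) = (2*k)*(1/(2*k)) = 1)
v(D(J))*(-316 - 1*(-342)) = 1*(-316 - 1*(-342)) = 1*(-316 + 342) = 1*26 = 26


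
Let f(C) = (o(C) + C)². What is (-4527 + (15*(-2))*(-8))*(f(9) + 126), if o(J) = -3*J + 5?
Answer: -1264665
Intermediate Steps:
o(J) = 5 - 3*J
f(C) = (5 - 2*C)² (f(C) = ((5 - 3*C) + C)² = (5 - 2*C)²)
(-4527 + (15*(-2))*(-8))*(f(9) + 126) = (-4527 + (15*(-2))*(-8))*((-5 + 2*9)² + 126) = (-4527 - 30*(-8))*((-5 + 18)² + 126) = (-4527 + 240)*(13² + 126) = -4287*(169 + 126) = -4287*295 = -1264665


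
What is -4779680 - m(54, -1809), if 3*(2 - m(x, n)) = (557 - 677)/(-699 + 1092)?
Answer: -1878415066/393 ≈ -4.7797e+6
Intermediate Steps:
m(x, n) = 826/393 (m(x, n) = 2 - (557 - 677)/(3*(-699 + 1092)) = 2 - (-40)/393 = 2 - 1/3*(-40/131) = 2 + 40/393 = 826/393)
-4779680 - m(54, -1809) = -4779680 - 1*826/393 = -4779680 - 826/393 = -1878415066/393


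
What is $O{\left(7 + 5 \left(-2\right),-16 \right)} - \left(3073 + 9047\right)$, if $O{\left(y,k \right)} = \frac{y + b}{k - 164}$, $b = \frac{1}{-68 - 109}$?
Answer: $- \frac{96535667}{7965} \approx -12120.0$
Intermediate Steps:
$b = - \frac{1}{177}$ ($b = \frac{1}{-177} = - \frac{1}{177} \approx -0.0056497$)
$O{\left(y,k \right)} = \frac{- \frac{1}{177} + y}{-164 + k}$ ($O{\left(y,k \right)} = \frac{y - \frac{1}{177}}{k - 164} = \frac{- \frac{1}{177} + y}{-164 + k}$)
$O{\left(7 + 5 \left(-2\right),-16 \right)} - \left(3073 + 9047\right) = \frac{- \frac{1}{177} + \left(7 + 5 \left(-2\right)\right)}{-164 - 16} - \left(3073 + 9047\right) = \frac{- \frac{1}{177} + \left(7 - 10\right)}{-180} - 12120 = - \frac{- \frac{1}{177} - 3}{180} - 12120 = \left(- \frac{1}{180}\right) \left(- \frac{532}{177}\right) - 12120 = \frac{133}{7965} - 12120 = - \frac{96535667}{7965}$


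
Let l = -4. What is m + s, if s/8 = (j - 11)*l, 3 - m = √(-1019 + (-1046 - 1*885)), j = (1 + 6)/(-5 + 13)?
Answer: 327 - 5*I*√118 ≈ 327.0 - 54.314*I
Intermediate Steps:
j = 7/8 ≈ 0.87500
m = 3 - 5*I*√118 (m = 3 - √(-1019 + (-1046 - 1*885)) = 3 - √(-1019 + (-1046 - 885)) = 3 - √(-1019 - 1931) = 3 - √(-2950) = 3 - 5*I*√118 ≈ 3.0 - 54.314*I)
s = 324 (s = 8*((7/8 - 11)*(-4)) = 8*(-81/8*(-4)) = 8*(81/2) = 324)
m + s = (3 - 5*I*√118) + 324 = 327 - 5*I*√118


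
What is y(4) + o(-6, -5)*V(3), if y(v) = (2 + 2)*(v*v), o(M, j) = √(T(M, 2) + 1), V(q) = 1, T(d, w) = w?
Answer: 64 + √3 ≈ 65.732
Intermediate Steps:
o(M, j) = √3 (o(M, j) = √(2 + 1) = √3)
y(v) = 4*v²
y(4) + o(-6, -5)*V(3) = 4*4² + √3*1 = 4*16 + √3 = 64 + √3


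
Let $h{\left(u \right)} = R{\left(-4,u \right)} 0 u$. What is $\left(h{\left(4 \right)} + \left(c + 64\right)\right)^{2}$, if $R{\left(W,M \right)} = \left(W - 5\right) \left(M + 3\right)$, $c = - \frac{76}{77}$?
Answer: $\frac{23541904}{5929} \approx 3970.6$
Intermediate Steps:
$c = - \frac{76}{77}$ ($c = \left(-76\right) \frac{1}{77} = - \frac{76}{77} \approx -0.98701$)
$R{\left(W,M \right)} = \left(-5 + W\right) \left(3 + M\right)$
$h{\left(u \right)} = 0$ ($h{\left(u \right)} = \left(-15 - 5 u + 3 \left(-4\right) + u \left(-4\right)\right) 0 u = \left(-15 - 5 u - 12 - 4 u\right) 0 u = \left(-27 - 9 u\right) 0 u = 0 u = 0$)
$\left(h{\left(4 \right)} + \left(c + 64\right)\right)^{2} = \left(0 + \left(- \frac{76}{77} + 64\right)\right)^{2} = \left(0 + \frac{4852}{77}\right)^{2} = \left(\frac{4852}{77}\right)^{2} = \frac{23541904}{5929}$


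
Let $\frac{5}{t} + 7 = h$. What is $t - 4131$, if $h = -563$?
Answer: $- \frac{470935}{114} \approx -4131.0$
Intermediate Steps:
$t = - \frac{1}{114}$ ($t = \frac{5}{-7 - 563} = \frac{5}{-570} = 5 \left(- \frac{1}{570}\right) = - \frac{1}{114} \approx -0.0087719$)
$t - 4131 = - \frac{1}{114} - 4131 = - \frac{470935}{114}$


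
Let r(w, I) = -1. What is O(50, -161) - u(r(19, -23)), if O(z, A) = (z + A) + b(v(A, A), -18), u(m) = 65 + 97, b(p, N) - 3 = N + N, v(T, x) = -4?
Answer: -306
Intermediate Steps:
b(p, N) = 3 + 2*N (b(p, N) = 3 + (N + N) = 3 + 2*N)
u(m) = 162
O(z, A) = -33 + A + z (O(z, A) = (z + A) + (3 + 2*(-18)) = (A + z) + (3 - 36) = (A + z) - 33 = -33 + A + z)
O(50, -161) - u(r(19, -23)) = (-33 - 161 + 50) - 1*162 = -144 - 162 = -306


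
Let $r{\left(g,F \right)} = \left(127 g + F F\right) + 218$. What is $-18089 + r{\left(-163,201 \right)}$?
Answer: $1829$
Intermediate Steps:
$r{\left(g,F \right)} = 218 + F^{2} + 127 g$ ($r{\left(g,F \right)} = \left(127 g + F^{2}\right) + 218 = \left(F^{2} + 127 g\right) + 218 = 218 + F^{2} + 127 g$)
$-18089 + r{\left(-163,201 \right)} = -18089 + \left(218 + 201^{2} + 127 \left(-163\right)\right) = -18089 + \left(218 + 40401 - 20701\right) = -18089 + 19918 = 1829$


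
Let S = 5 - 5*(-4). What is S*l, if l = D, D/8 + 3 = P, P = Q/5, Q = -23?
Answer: -1520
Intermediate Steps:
P = -23/5 ≈ -4.6000
D = -304/5 (D = -24 + 8*(-23/5) = -24 - 184/5 = -304/5 ≈ -60.800)
l = -304/5 ≈ -60.800
S = 25 (S = 5 + 20 = 25)
S*l = 25*(-304/5) = -1520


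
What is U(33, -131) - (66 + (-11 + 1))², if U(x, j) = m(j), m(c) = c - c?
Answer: -3136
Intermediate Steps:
m(c) = 0
U(x, j) = 0
U(33, -131) - (66 + (-11 + 1))² = 0 - (66 + (-11 + 1))² = 0 - (66 - 10)² = 0 - 1*56² = 0 - 1*3136 = 0 - 3136 = -3136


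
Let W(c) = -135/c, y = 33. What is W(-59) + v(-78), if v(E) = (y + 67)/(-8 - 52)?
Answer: 110/177 ≈ 0.62147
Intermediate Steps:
v(E) = -5/3 (v(E) = (33 + 67)/(-8 - 52) = 100/(-60) = 100*(-1/60) = -5/3)
W(-59) + v(-78) = -135/(-59) - 5/3 = -135*(-1/59) - 5/3 = 135/59 - 5/3 = 110/177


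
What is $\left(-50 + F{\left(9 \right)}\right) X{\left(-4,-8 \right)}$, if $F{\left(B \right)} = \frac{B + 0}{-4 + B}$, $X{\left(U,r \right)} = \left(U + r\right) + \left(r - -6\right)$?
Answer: $\frac{3374}{5} \approx 674.8$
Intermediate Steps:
$X{\left(U,r \right)} = 6 + U + 2 r$ ($X{\left(U,r \right)} = \left(U + r\right) + \left(r + 6\right) = \left(U + r\right) + \left(6 + r\right) = 6 + U + 2 r$)
$F{\left(B \right)} = \frac{B}{-4 + B}$
$\left(-50 + F{\left(9 \right)}\right) X{\left(-4,-8 \right)} = \left(-50 + \frac{9}{-4 + 9}\right) \left(6 - 4 + 2 \left(-8\right)\right) = \left(-50 + \frac{9}{5}\right) \left(6 - 4 - 16\right) = \left(-50 + 9 \cdot \frac{1}{5}\right) \left(-14\right) = \left(-50 + \frac{9}{5}\right) \left(-14\right) = \left(- \frac{241}{5}\right) \left(-14\right) = \frac{3374}{5}$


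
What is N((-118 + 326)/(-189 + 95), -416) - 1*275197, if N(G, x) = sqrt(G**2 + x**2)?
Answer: -275197 + 104*sqrt(35345)/47 ≈ -2.7478e+5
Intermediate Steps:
N((-118 + 326)/(-189 + 95), -416) - 1*275197 = sqrt(((-118 + 326)/(-189 + 95))**2 + (-416)**2) - 1*275197 = sqrt((208/(-94))**2 + 173056) - 275197 = sqrt((208*(-1/94))**2 + 173056) - 275197 = sqrt((-104/47)**2 + 173056) - 275197 = sqrt(10816/2209 + 173056) - 275197 = sqrt(382291520/2209) - 275197 = 104*sqrt(35345)/47 - 275197 = -275197 + 104*sqrt(35345)/47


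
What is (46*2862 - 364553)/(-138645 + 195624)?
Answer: -232901/56979 ≈ -4.0875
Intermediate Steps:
(46*2862 - 364553)/(-138645 + 195624) = (131652 - 364553)/56979 = -232901*1/56979 = -232901/56979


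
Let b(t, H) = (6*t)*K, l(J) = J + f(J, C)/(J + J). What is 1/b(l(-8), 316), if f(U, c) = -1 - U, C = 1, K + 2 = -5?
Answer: 8/2835 ≈ 0.0028219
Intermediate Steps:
K = -7 (K = -2 - 5 = -7)
l(J) = J + (-1 - J)/(2*J) (l(J) = J + (-1 - J)/(J + J) = J + (-1 - J)/((2*J)) = J + (-1 - J)*(1/(2*J)) = J + (-1 - J)/(2*J))
b(t, H) = -42*t (b(t, H) = (6*t)*(-7) = -42*t)
1/b(l(-8), 316) = 1/(-42*(-½ - 8 - ½/(-8))) = 1/(-42*(-½ - 8 - ½*(-⅛))) = 1/(-42*(-½ - 8 + 1/16)) = 1/(-42*(-135/16)) = 1/(2835/8) = 8/2835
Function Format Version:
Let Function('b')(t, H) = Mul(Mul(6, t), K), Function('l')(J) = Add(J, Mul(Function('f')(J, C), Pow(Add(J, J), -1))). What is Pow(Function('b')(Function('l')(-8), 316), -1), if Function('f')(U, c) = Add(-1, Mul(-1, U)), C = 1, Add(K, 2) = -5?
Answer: Rational(8, 2835) ≈ 0.0028219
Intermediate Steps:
K = -7 (K = Add(-2, -5) = -7)
Function('l')(J) = Add(J, Mul(Rational(1, 2), Pow(J, -1), Add(-1, Mul(-1, J)))) (Function('l')(J) = Add(J, Mul(Add(-1, Mul(-1, J)), Pow(Add(J, J), -1))) = Add(J, Mul(Add(-1, Mul(-1, J)), Pow(Mul(2, J), -1))) = Add(J, Mul(Add(-1, Mul(-1, J)), Mul(Rational(1, 2), Pow(J, -1)))) = Add(J, Mul(Rational(1, 2), Pow(J, -1), Add(-1, Mul(-1, J)))))
Function('b')(t, H) = Mul(-42, t) (Function('b')(t, H) = Mul(Mul(6, t), -7) = Mul(-42, t))
Pow(Function('b')(Function('l')(-8), 316), -1) = Pow(Mul(-42, Add(Rational(-1, 2), -8, Mul(Rational(-1, 2), Pow(-8, -1)))), -1) = Pow(Mul(-42, Add(Rational(-1, 2), -8, Mul(Rational(-1, 2), Rational(-1, 8)))), -1) = Pow(Mul(-42, Add(Rational(-1, 2), -8, Rational(1, 16))), -1) = Pow(Mul(-42, Rational(-135, 16)), -1) = Pow(Rational(2835, 8), -1) = Rational(8, 2835)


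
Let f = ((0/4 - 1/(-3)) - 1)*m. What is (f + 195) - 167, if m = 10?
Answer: 64/3 ≈ 21.333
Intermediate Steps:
f = -20/3 (f = ((0/4 - 1/(-3)) - 1)*10 = ((0*(¼) - 1*(-⅓)) - 1)*10 = ((0 + ⅓) - 1)*10 = (⅓ - 1)*10 = -⅔*10 = -20/3 ≈ -6.6667)
(f + 195) - 167 = (-20/3 + 195) - 167 = 565/3 - 167 = 64/3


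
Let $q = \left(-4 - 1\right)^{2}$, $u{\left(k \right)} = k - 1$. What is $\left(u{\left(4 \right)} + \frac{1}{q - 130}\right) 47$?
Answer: $\frac{14758}{105} \approx 140.55$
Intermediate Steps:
$u{\left(k \right)} = -1 + k$
$q = 25$ ($q = \left(-5\right)^{2} = 25$)
$\left(u{\left(4 \right)} + \frac{1}{q - 130}\right) 47 = \left(\left(-1 + 4\right) + \frac{1}{25 - 130}\right) 47 = \left(3 + \frac{1}{-105}\right) 47 = \left(3 - \frac{1}{105}\right) 47 = \frac{314}{105} \cdot 47 = \frac{14758}{105}$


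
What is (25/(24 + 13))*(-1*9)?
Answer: -225/37 ≈ -6.0811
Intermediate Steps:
(25/(24 + 13))*(-1*9) = (25/37)*(-9) = -225/37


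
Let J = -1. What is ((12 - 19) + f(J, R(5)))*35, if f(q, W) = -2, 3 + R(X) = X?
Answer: -315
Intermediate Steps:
R(X) = -3 + X
((12 - 19) + f(J, R(5)))*35 = ((12 - 19) - 2)*35 = (-7 - 2)*35 = -9*35 = -315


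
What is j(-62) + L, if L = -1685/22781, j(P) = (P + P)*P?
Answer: 175138643/22781 ≈ 7687.9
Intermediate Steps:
j(P) = 2*P² (j(P) = (2*P)*P = 2*P²)
L = -1685/22781 (L = -1685*1/22781 = -1685/22781 ≈ -0.073965)
j(-62) + L = 2*(-62)² - 1685/22781 = 2*3844 - 1685/22781 = 7688 - 1685/22781 = 175138643/22781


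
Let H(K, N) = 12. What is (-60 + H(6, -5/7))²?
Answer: 2304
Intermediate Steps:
(-60 + H(6, -5/7))² = (-60 + 12)² = (-48)² = 2304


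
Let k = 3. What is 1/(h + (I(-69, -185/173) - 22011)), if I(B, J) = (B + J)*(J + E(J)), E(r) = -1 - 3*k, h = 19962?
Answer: -29929/38110891 ≈ -0.00078531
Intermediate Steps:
E(r) = -10 (E(r) = -1 - 3*3 = -1 - 9 = -10)
I(B, J) = (-10 + J)*(B + J) (I(B, J) = (B + J)*(J - 10) = (B + J)*(-10 + J) = (-10 + J)*(B + J))
1/(h + (I(-69, -185/173) - 22011)) = 1/(19962 + (((-185/173)² - 10*(-69) - (-1850)/173 - (-12765)/173) - 22011)) = 1/(19962 + (((-185*1/173)² + 690 - (-1850)/173 - (-12765)/173) - 22011)) = 1/(19962 + (((-185/173)² + 690 - 10*(-185/173) - 69*(-185/173)) - 22011)) = 1/(19962 + ((34225/29929 + 690 + 1850/173 + 12765/173) - 22011)) = 1/(19962 + (23213630/29929 - 22011)) = 1/(19962 - 635553589/29929) = 1/(-38110891/29929) = -29929/38110891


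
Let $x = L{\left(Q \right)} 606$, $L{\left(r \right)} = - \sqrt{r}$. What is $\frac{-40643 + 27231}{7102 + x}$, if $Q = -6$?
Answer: $- \frac{3401858}{1880065} - \frac{290274 i \sqrt{6}}{1880065} \approx -1.8094 - 0.37819 i$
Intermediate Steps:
$x = - 606 i \sqrt{6}$ ($x = - \sqrt{-6} \cdot 606 = - i \sqrt{6} \cdot 606 = - 606 i \sqrt{6} \approx - 1484.4 i$)
$\frac{-40643 + 27231}{7102 + x} = \frac{-40643 + 27231}{7102 - 606 i \sqrt{6}} = - \frac{13412}{7102 - 606 i \sqrt{6}}$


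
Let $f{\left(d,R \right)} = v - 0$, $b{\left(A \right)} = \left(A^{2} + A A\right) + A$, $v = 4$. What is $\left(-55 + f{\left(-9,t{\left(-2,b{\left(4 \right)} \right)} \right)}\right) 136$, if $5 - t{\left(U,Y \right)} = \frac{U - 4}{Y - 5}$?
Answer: $-6936$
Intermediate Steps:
$b{\left(A \right)} = A + 2 A^{2}$ ($b{\left(A \right)} = \left(A^{2} + A^{2}\right) + A = 2 A^{2} + A = A + 2 A^{2}$)
$t{\left(U,Y \right)} = 5 - \frac{-4 + U}{-5 + Y}$ ($t{\left(U,Y \right)} = 5 - \frac{U - 4}{Y - 5} = 5 - \frac{-4 + U}{-5 + Y}$)
$f{\left(d,R \right)} = 4$ ($f{\left(d,R \right)} = 4 - 0 = 4 + 0 = 4$)
$\left(-55 + f{\left(-9,t{\left(-2,b{\left(4 \right)} \right)} \right)}\right) 136 = \left(-55 + 4\right) 136 = \left(-51\right) 136 = -6936$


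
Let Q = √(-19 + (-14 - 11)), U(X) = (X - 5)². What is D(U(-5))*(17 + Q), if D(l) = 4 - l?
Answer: -1632 - 192*I*√11 ≈ -1632.0 - 636.79*I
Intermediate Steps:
U(X) = (-5 + X)²
Q = 2*I*√11 (Q = √(-19 - 25) = √(-44) = 2*I*√11 ≈ 6.6332*I)
D(U(-5))*(17 + Q) = (4 - (-5 - 5)²)*(17 + 2*I*√11) = (4 - 1*(-10)²)*(17 + 2*I*√11) = (4 - 1*100)*(17 + 2*I*√11) = (4 - 100)*(17 + 2*I*√11) = -96*(17 + 2*I*√11) = -1632 - 192*I*√11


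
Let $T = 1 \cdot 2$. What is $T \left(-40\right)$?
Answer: $-80$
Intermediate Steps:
$T = 2$
$T \left(-40\right) = 2 \left(-40\right) = -80$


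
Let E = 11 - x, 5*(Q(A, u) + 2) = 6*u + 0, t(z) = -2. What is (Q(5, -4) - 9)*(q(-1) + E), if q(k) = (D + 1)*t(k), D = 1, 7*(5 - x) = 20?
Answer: -2686/35 ≈ -76.743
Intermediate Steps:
x = 15/7 (x = 5 - 1/7*20 = 5 - 20/7 = 15/7 ≈ 2.1429)
Q(A, u) = -2 + 6*u/5 (Q(A, u) = -2 + (6*u + 0)/5 = -2 + (6*u)/5 = -2 + 6*u/5)
E = 62/7 (E = 11 - 1*15/7 = 11 - 15/7 = 62/7 ≈ 8.8571)
q(k) = -4 (q(k) = (1 + 1)*(-2) = 2*(-2) = -4)
(Q(5, -4) - 9)*(q(-1) + E) = ((-2 + (6/5)*(-4)) - 9)*(-4 + 62/7) = ((-2 - 24/5) - 9)*(34/7) = (-34/5 - 9)*(34/7) = -79/5*34/7 = -2686/35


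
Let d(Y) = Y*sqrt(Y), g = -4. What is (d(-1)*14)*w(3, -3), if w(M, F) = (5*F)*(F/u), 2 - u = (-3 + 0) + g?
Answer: -70*I ≈ -70.0*I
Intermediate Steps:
u = 9 (u = 2 - ((-3 + 0) - 4) = 2 - (-3 - 4) = 2 - 1*(-7) = 2 + 7 = 9)
d(Y) = Y**(3/2)
w(M, F) = 5*F**2/9 (w(M, F) = (5*F)*(F/9) = 5*F**2/9)
(d(-1)*14)*w(3, -3) = ((-1)**(3/2)*14)*((5/9)*(-3)**2) = (-I*14)*((5/9)*9) = -14*I*5 = -70*I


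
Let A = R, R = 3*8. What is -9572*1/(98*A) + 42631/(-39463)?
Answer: -119501987/23204244 ≈ -5.1500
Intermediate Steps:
R = 24
A = 24
-9572*1/(98*A) + 42631/(-39463) = -9572/(24*98) + 42631/(-39463) = -9572/2352 + 42631*(-1/39463) = -9572*1/2352 - 42631/39463 = -2393/588 - 42631/39463 = -119501987/23204244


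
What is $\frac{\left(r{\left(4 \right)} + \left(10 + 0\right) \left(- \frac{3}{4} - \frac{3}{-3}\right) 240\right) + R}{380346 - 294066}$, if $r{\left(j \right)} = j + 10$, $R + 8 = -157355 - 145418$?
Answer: $- \frac{302167}{86280} \approx -3.5022$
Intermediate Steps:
$R = -302781$ ($R = -8 - 302773 = -302781$)
$r{\left(j \right)} = 10 + j$
$\frac{\left(r{\left(4 \right)} + \left(10 + 0\right) \left(- \frac{3}{4} - \frac{3}{-3}\right) 240\right) + R}{380346 - 294066} = \frac{\left(\left(10 + 4\right) + \left(10 + 0\right) \left(- \frac{3}{4} - \frac{3}{-3}\right) 240\right) - 302781}{380346 - 294066} = \frac{\left(14 + 10 \left(\left(-3\right) \frac{1}{4} - -1\right) 240\right) - 302781}{86280} = \left(\left(14 + 10 \left(- \frac{3}{4} + 1\right) 240\right) - 302781\right) \frac{1}{86280} = \left(\left(14 + 10 \cdot \frac{1}{4} \cdot 240\right) - 302781\right) \frac{1}{86280} = \left(\left(14 + \frac{5}{2} \cdot 240\right) - 302781\right) \frac{1}{86280} = \left(\left(14 + 600\right) - 302781\right) \frac{1}{86280} = \left(614 - 302781\right) \frac{1}{86280} = \left(-302167\right) \frac{1}{86280} = - \frac{302167}{86280}$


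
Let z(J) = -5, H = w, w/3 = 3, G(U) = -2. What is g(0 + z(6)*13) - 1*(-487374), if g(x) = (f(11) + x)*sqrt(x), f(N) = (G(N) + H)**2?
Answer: 487374 - 16*I*sqrt(65) ≈ 4.8737e+5 - 129.0*I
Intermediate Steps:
w = 9 (w = 3*3 = 9)
H = 9
f(N) = 49 (f(N) = (-2 + 9)**2 = 7**2 = 49)
g(x) = sqrt(x)*(49 + x) (g(x) = (49 + x)*sqrt(x) = sqrt(x)*(49 + x))
g(0 + z(6)*13) - 1*(-487374) = sqrt(0 - 5*13)*(49 + (0 - 5*13)) - 1*(-487374) = sqrt(0 - 65)*(49 + (0 - 65)) + 487374 = sqrt(-65)*(49 - 65) + 487374 = (I*sqrt(65))*(-16) + 487374 = -16*I*sqrt(65) + 487374 = 487374 - 16*I*sqrt(65)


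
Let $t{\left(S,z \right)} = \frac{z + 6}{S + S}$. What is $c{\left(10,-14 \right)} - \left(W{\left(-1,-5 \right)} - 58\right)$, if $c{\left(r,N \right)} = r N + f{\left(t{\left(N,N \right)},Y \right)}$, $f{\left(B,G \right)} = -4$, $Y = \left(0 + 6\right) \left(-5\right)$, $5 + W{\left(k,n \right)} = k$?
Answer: $-80$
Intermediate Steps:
$W{\left(k,n \right)} = -5 + k$
$t{\left(S,z \right)} = \frac{6 + z}{2 S}$
$Y = -30$ ($Y = 6 \left(-5\right) = -30$)
$c{\left(r,N \right)} = -4 + N r$ ($c{\left(r,N \right)} = r N - 4 = N r - 4 = -4 + N r$)
$c{\left(10,-14 \right)} - \left(W{\left(-1,-5 \right)} - 58\right) = \left(-4 - 140\right) - \left(\left(-5 - 1\right) - 58\right) = \left(-4 - 140\right) - \left(-6 - 58\right) = -144 - -64 = -144 + 64 = -80$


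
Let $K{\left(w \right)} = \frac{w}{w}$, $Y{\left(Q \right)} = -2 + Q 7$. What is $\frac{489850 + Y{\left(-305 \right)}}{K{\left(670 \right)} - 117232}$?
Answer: $- \frac{162571}{39077} \approx -4.1603$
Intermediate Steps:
$Y{\left(Q \right)} = -2 + 7 Q$
$K{\left(w \right)} = 1$
$\frac{489850 + Y{\left(-305 \right)}}{K{\left(670 \right)} - 117232} = \frac{489850 + \left(-2 + 7 \left(-305\right)\right)}{1 - 117232} = \frac{489850 - 2137}{-117231} = \left(489850 - 2137\right) \left(- \frac{1}{117231}\right) = 487713 \left(- \frac{1}{117231}\right) = - \frac{162571}{39077}$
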